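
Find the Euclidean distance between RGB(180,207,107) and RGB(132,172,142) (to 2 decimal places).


d = √[(R₁-R₂)² + (G₁-G₂)² + (B₁-B₂)²]
d = √[(180-132)² + (207-172)² + (107-142)²]
d = √[2304 + 1225 + 1225]
d = √4754
d ≈ 68.95


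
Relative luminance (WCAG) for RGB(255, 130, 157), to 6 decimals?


Linearize each channel (sRGB transfer function): c = v/255; c_lin = c/12.92 if c ≤ 0.04045, else ((c+0.055)/1.055)^2.4
  R: 255/255 ≈ 1.000000 > 0.04045 → ((1.000000+0.055)/1.055)^2.4 ≈ 1.000000
  G: 130/255 ≈ 0.509804 > 0.04045 → ((0.509804+0.055)/1.055)^2.4 ≈ 0.223228
  B: 157/255 ≈ 0.615686 > 0.04045 → ((0.615686+0.055)/1.055)^2.4 ≈ 0.337164
R_lin = 1.000000, G_lin = 0.223228, B_lin = 0.337164
L = 0.2126×R + 0.7152×G + 0.0722×B
L = 0.2126×1.000000 + 0.7152×0.223228 + 0.0722×0.337164
L ≈ 0.396596


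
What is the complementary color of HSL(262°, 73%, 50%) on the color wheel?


Complement = opposite side of color wheel = hue + 180°
H' = (262 + 180) mod 360 = 82°
S and L unchanged.
= HSL(82°, 73%, 50%)


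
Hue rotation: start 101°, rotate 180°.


New hue = (H + rotation) mod 360
New hue = (101 + 180) mod 360
= 281 mod 360
= 281°


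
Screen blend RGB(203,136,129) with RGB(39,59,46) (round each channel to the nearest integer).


Screen: C = 255 - (255-A)×(255-B)/255, rounded to nearest integer
R: 255 - (255-203)×(255-39)/255 = 255 - 11232/255 ≈ 255 - 44.047 = 210.953 → 211
G: 255 - (255-136)×(255-59)/255 = 255 - 23324/255 ≈ 255 - 91.467 = 163.533 → 164
B: 255 - (255-129)×(255-46)/255 = 255 - 26334/255 ≈ 255 - 103.271 = 151.729 → 152
= RGB(211, 164, 152)


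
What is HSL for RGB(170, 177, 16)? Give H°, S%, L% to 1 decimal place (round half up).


Normalize: R'=170/255≈0.6667, G'=177/255≈0.6941, B'=16/255≈0.0627
Max=177/255, Min=16/255, Δ=Max-Min=161/255
L = (Max+Min)/2 = (177+16)/510 = 193/510 = 0.37843… → L = 37.8%
L ≤ 0.5 → S = Δ/(Max+Min) = 161/(177+16) = 161/193 = 0.83419… → S = 83.4%
(the 1/255 factors cancel in S and H, so raw channel differences can be used)
Max is G' → H = 60 × ((B-R)/Δ + 2) = 60 × ((16-170)/161 + 2)
  -154/161 + 2 = -0.9565… + 2 = 1.0434…
  H = 60 × 1.0434… = 62.608…° → H = 62.6°
= HSL(62.6°, 83.4%, 37.8%)


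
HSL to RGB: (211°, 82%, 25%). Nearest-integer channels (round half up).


H=211°, S=0.82, L=0.25
C = (1-|2L-1|)×S = (1-|-0.50|)×0.82 = 0.41
H' = H/60 = 211/60 ≈ 3.5167; X = C×(1-|H' mod 2 - 1|) ≈ 0.1982
m = L - C/2 = 0.25 - 0.205 = 0.045
Sector ⌊H'⌋ = 3 → (R',G',B') = (0.0, ≈0.1982, 0.41)
RGB = ((R'+m)×255, (G'+m)×255, (B'+m)×255) = (11.475, 62.0075, 116.025)
Round half up → RGB(11, 62, 116)


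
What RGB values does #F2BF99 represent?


F2 → 242 (R)
BF → 191 (G)
99 → 153 (B)
= RGB(242, 191, 153)


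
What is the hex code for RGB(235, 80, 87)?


R = 235 → EB (hex)
G = 80 → 50 (hex)
B = 87 → 57 (hex)
Hex = #EB5057


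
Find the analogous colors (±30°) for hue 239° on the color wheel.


Base hue: 239°
Left analog: (239 - 30) mod 360 = 209°
Right analog: (239 + 30) mod 360 = 269°
Analogous hues = 209° and 269°


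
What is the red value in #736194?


Color: #736194
R = 73 = 115
G = 61 = 97
B = 94 = 148
Red = 115


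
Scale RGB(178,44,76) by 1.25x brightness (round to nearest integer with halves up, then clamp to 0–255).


Multiply each channel by 1.25, round half up, clamp to [0, 255]
R: 178×1.25 = 222.5 → round → 223
G: 44×1.25 = 55
B: 76×1.25 = 95
= RGB(223, 55, 95)


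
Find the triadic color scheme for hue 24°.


Triadic: equally spaced at 120° intervals
H1 = 24°
H2 = (24 + 120) mod 360 = 144°
H3 = (24 + 240) mod 360 = 264°
Triadic = 24°, 144°, 264°


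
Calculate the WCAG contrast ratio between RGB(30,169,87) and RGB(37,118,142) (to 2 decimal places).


Linearize each sRGB channel c=v/255: c/12.92 if c ≤ 0.04045 else ((c+0.055)/1.055)^2.4
L = 0.2126×R_lin + 0.7152×G_lin + 0.0722×B_lin
Color 1 (30,169,87):
  R=30: 30/255≈0.1176 > 0.04045 → ((0.1176+0.055)/1.055)^2.4 ≈ 0.01298
  G=169: 169/255≈0.6627 > 0.04045 → ((0.6627+0.055)/1.055)^2.4 ≈ 0.39676
  B=87: 87/255≈0.3412 > 0.04045 → ((0.3412+0.055)/1.055)^2.4 ≈ 0.09531
  L1 = 0.2126×0.01298 + 0.7152×0.39676 + 0.0722×0.09531 ≈ 0.29340
Color 2 (37,118,142):
  R=37: 37/255≈0.1451 > 0.04045 → ((0.1451+0.055)/1.055)^2.4 ≈ 0.01850
  G=118: 118/255≈0.4627 > 0.04045 → ((0.4627+0.055)/1.055)^2.4 ≈ 0.18116
  B=142: 142/255≈0.5569 > 0.04045 → ((0.5569+0.055)/1.055)^2.4 ≈ 0.27050
  L2 = 0.2126×0.01850 + 0.7152×0.18116 + 0.0722×0.27050 ≈ 0.15303
Lighter = 0.29340, Darker = 0.15303
Ratio = (L_lighter + 0.05) / (L_darker + 0.05)
Ratio = (0.29340 + 0.05) / (0.15303 + 0.05) = 0.34340 / 0.20303 ≈ 1.6914
Ratio ≈ 1.69:1


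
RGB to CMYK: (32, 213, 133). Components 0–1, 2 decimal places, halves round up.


R'=32/255≈0.1255, G'=213/255≈0.8353, B'=133/255≈0.5216
K = 1 - max(R',G',B') = 1 - 213/255 = 42/255 = 0.16470… → 0.16
(1-R'-K)/(1-K) simplifies to (max-R)/max with max = 213:
C = (213-32)/213 = 181/213 = 0.84976… → 0.85
M = (213-213)/213 = 0/213 = 0 → 0.00
Y = (213-133)/213 = 80/213 = 0.37558… → 0.38
= CMYK(0.85, 0.00, 0.38, 0.16)


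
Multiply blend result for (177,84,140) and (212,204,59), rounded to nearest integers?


Multiply: C = A×B/255, rounded to nearest integer
R: 177×212/255 = 37524/255 ≈ 147.153 → 147
G: 84×204/255 = 17136/255 ≈ 67.200 → 67
B: 140×59/255 = 8260/255 ≈ 32.392 → 32
= RGB(147, 67, 32)


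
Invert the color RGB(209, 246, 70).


Invert: (255-R, 255-G, 255-B)
R: 255-209 = 46
G: 255-246 = 9
B: 255-70 = 185
= RGB(46, 9, 185)


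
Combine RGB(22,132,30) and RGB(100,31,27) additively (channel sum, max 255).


Additive: each channel = min(255, C₁+C₂)
R: 22+100 = 122 → 122
G: 132+31 = 163 → 163
B: 30+27 = 57 → 57
= RGB(122, 163, 57)


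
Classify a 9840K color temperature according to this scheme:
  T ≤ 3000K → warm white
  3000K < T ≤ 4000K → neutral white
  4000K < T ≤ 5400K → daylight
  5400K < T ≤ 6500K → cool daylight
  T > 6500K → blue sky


Temperature: 9840K
9840K > 6500K → blue sky
Classification: blue sky


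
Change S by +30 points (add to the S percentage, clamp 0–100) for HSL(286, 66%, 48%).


Original S = 66%
Adjustment = +30 percentage points
New S = 66 + (30) = 96
Clamp to [0, 100] → 96
= HSL(286°, 96%, 48%)


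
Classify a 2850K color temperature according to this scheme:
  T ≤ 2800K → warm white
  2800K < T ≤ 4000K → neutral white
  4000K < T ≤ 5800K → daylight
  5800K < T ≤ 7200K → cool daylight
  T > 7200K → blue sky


Temperature: 2850K
2800K < 2850K ≤ 4000K → neutral white
Classification: neutral white


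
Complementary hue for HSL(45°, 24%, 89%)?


Complement = opposite side of color wheel = hue + 180°
H' = (45 + 180) mod 360 = 225°
S and L unchanged.
= HSL(225°, 24%, 89%)


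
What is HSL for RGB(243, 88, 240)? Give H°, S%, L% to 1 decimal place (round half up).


Normalize: R'=243/255≈0.9529, G'=88/255≈0.3451, B'=240/255≈0.9412
Max=243/255, Min=88/255, Δ=Max-Min=155/255
L = (Max+Min)/2 = (243+88)/510 = 331/510 = 0.64901… → L = 64.9%
L > 0.5 → S = Δ/(2-Max-Min) = 155/(510-243-88) = 155/179 = 0.86592… → S = 86.6%
(the 1/255 factors cancel in S and H, so raw channel differences can be used)
Max is R' → H = 60 × (((G-B)/Δ) mod 6) = 60 × (((88-240)/155) mod 6)
  (-152)/155 = -0.9806…; negative, so add 6 → 5.0193…
  H = 60 × 5.0193… = 301.161…° → H = 301.2°
= HSL(301.2°, 86.6%, 64.9%)


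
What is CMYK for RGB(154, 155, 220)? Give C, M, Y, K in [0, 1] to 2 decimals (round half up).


R'=154/255≈0.6039, G'=155/255≈0.6078, B'=220/255≈0.8627
K = 1 - max(R',G',B') = 1 - 220/255 = 35/255 = 0.13725… → 0.14
(1-R'-K)/(1-K) simplifies to (max-R)/max with max = 220:
C = (220-154)/220 = 66/220 = 0.3 → 0.30
M = (220-155)/220 = 65/220 = 0.29545… → 0.30
Y = (220-220)/220 = 0/220 = 0 → 0.00
= CMYK(0.30, 0.30, 0.00, 0.14)


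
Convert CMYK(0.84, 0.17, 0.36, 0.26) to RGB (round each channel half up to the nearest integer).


R = 255 × (1-C) × (1-K) = 255 × 0.16 × 0.74 = 30.192 → 30
G = 255 × (1-M) × (1-K) = 255 × 0.83 × 0.74 = 156.621 → 157
B = 255 × (1-Y) × (1-K) = 255 × 0.64 × 0.74 = 120.768 → 121
= RGB(30, 157, 121)


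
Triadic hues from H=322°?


Triadic: equally spaced at 120° intervals
H1 = 322°
H2 = (322 + 120) mod 360 = 82°
H3 = (322 + 240) mod 360 = 202°
Triadic = 322°, 82°, 202°


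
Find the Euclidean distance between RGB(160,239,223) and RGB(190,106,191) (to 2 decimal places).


d = √[(R₁-R₂)² + (G₁-G₂)² + (B₁-B₂)²]
d = √[(160-190)² + (239-106)² + (223-191)²]
d = √[900 + 17689 + 1024]
d = √19613
d ≈ 140.05


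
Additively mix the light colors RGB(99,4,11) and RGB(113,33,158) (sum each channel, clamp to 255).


Additive: each channel = min(255, C₁+C₂)
R: 99+113 = 212 → 212
G: 4+33 = 37 → 37
B: 11+158 = 169 → 169
= RGB(212, 37, 169)


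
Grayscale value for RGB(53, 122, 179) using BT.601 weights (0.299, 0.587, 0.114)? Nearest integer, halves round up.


Gray = 0.299×R + 0.587×G + 0.114×B
Gray = 0.299×53 + 0.587×122 + 0.114×179
Gray = 15.847 + 71.614 + 20.406
Gray = 107.867 → round half up → 108
Gray = 108


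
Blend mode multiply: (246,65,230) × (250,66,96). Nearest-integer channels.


Multiply: C = A×B/255, rounded to nearest integer
R: 246×250/255 = 61500/255 ≈ 241.176 → 241
G: 65×66/255 = 4290/255 ≈ 16.824 → 17
B: 230×96/255 = 22080/255 ≈ 86.588 → 87
= RGB(241, 17, 87)


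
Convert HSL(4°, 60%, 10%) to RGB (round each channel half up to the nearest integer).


H=4°, S=0.60, L=0.10
C = (1-|2L-1|)×S = (1-|-0.80|)×0.60 = 0.12
H' = H/60 = 4/60 ≈ 0.0667; X = C×(1-|H' mod 2 - 1|) = 0.008
m = L - C/2 = 0.10 - 0.06 = 0.04
Sector ⌊H'⌋ = 0 → (R',G',B') = (0.12, 0.008, 0.0)
RGB = ((R'+m)×255, (G'+m)×255, (B'+m)×255) = (40.8, 12.24, 10.2)
Round half up → RGB(41, 12, 10)


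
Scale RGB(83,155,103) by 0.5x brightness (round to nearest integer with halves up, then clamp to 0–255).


Multiply each channel by 0.5, round half up, clamp to [0, 255]
R: 83×0.5 = 41.5 → round → 42
G: 155×0.5 = 77.5 → round → 78
B: 103×0.5 = 51.5 → round → 52
= RGB(42, 78, 52)


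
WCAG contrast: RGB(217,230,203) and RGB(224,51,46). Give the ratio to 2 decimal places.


Linearize each sRGB channel c=v/255: c/12.92 if c ≤ 0.04045 else ((c+0.055)/1.055)^2.4
L = 0.2126×R_lin + 0.7152×G_lin + 0.0722×B_lin
Color 1 (217,230,203):
  R=217: 217/255≈0.8510 > 0.04045 → ((0.8510+0.055)/1.055)^2.4 ≈ 0.69387
  G=230: 230/255≈0.9020 > 0.04045 → ((0.9020+0.055)/1.055)^2.4 ≈ 0.79130
  B=203: 203/255≈0.7961 > 0.04045 → ((0.7961+0.055)/1.055)^2.4 ≈ 0.59720
  L1 = 0.2126×0.69387 + 0.7152×0.79130 + 0.0722×0.59720 ≈ 0.75657
Color 2 (224,51,46):
  R=224: 224/255≈0.8784 > 0.04045 → ((0.8784+0.055)/1.055)^2.4 ≈ 0.74540
  G=51: 51/255≈0.2000 > 0.04045 → ((0.2000+0.055)/1.055)^2.4 ≈ 0.03310
  B=46: 46/255≈0.1804 > 0.04045 → ((0.1804+0.055)/1.055)^2.4 ≈ 0.02732
  L2 = 0.2126×0.74540 + 0.7152×0.03310 + 0.0722×0.02732 ≈ 0.18412
Lighter = 0.75657, Darker = 0.18412
Ratio = (L_lighter + 0.05) / (L_darker + 0.05)
Ratio = (0.75657 + 0.05) / (0.18412 + 0.05) = 0.80657 / 0.23412 ≈ 3.4451
Ratio ≈ 3.45:1


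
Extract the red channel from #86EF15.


Color: #86EF15
R = 86 = 134
G = EF = 239
B = 15 = 21
Red = 134


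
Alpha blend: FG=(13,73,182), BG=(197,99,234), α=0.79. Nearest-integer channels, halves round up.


C = α×F + (1-α)×B, with 1-α = 0.21
R: 0.79×13 + 0.21×197 = 10.27 + 41.37 = 51.64 → 52
G: 0.79×73 + 0.21×99 = 57.67 + 20.79 = 78.46 → 78
B: 0.79×182 + 0.21×234 = 143.78 + 49.14 = 192.92 → 193
= RGB(52, 78, 193)


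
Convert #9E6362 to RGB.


9E → 158 (R)
63 → 99 (G)
62 → 98 (B)
= RGB(158, 99, 98)


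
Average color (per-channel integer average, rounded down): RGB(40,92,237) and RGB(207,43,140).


Midpoint: each channel = ⌊(C₁+C₂)/2⌋
R: ⌊(40+207)/2⌋ = 123
G: ⌊(92+43)/2⌋ = 67
B: ⌊(237+140)/2⌋ = 188
= RGB(123, 67, 188)


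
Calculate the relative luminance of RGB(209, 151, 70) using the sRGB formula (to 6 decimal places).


Linearize each channel (sRGB transfer function): c = v/255; c_lin = c/12.92 if c ≤ 0.04045, else ((c+0.055)/1.055)^2.4
  R: 209/255 ≈ 0.819608 > 0.04045 → ((0.819608+0.055)/1.055)^2.4 ≈ 0.637597
  G: 151/255 ≈ 0.592157 > 0.04045 → ((0.592157+0.055)/1.055)^2.4 ≈ 0.309469
  B: 70/255 ≈ 0.274510 > 0.04045 → ((0.274510+0.055)/1.055)^2.4 ≈ 0.061246
R_lin = 0.637597, G_lin = 0.309469, B_lin = 0.061246
L = 0.2126×R + 0.7152×G + 0.0722×B
L = 0.2126×0.637597 + 0.7152×0.309469 + 0.0722×0.061246
L ≈ 0.361307


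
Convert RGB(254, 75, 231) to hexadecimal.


R = 254 → FE (hex)
G = 75 → 4B (hex)
B = 231 → E7 (hex)
Hex = #FE4BE7


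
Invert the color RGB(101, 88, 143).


Invert: (255-R, 255-G, 255-B)
R: 255-101 = 154
G: 255-88 = 167
B: 255-143 = 112
= RGB(154, 167, 112)


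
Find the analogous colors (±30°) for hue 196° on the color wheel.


Base hue: 196°
Left analog: (196 - 30) mod 360 = 166°
Right analog: (196 + 30) mod 360 = 226°
Analogous hues = 166° and 226°


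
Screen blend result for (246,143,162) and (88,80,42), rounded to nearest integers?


Screen: C = 255 - (255-A)×(255-B)/255, rounded to nearest integer
R: 255 - (255-246)×(255-88)/255 = 255 - 1503/255 ≈ 255 - 5.894 = 249.106 → 249
G: 255 - (255-143)×(255-80)/255 = 255 - 19600/255 ≈ 255 - 76.863 = 178.137 → 178
B: 255 - (255-162)×(255-42)/255 = 255 - 19809/255 ≈ 255 - 77.682 = 177.318 → 177
= RGB(249, 178, 177)


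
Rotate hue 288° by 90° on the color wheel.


New hue = (H + rotation) mod 360
New hue = (288 + 90) mod 360
= 378 mod 360
= 18°


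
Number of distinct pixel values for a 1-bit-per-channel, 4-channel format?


Total bits = 1 bits/channel × 4 channels = 4 bits
Distinct pixel values = 2^4
= 16 pixel values


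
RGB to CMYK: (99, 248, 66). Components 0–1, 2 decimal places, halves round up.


R'=99/255≈0.3882, G'=248/255≈0.9725, B'=66/255≈0.2588
K = 1 - max(R',G',B') = 1 - 248/255 = 7/255 = 0.02745… → 0.03
(1-R'-K)/(1-K) simplifies to (max-R)/max with max = 248:
C = (248-99)/248 = 149/248 = 0.60080… → 0.60
M = (248-248)/248 = 0/248 = 0 → 0.00
Y = (248-66)/248 = 182/248 = 0.73387… → 0.73
= CMYK(0.60, 0.00, 0.73, 0.03)


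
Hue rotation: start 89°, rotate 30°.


New hue = (H + rotation) mod 360
New hue = (89 + 30) mod 360
= 119 mod 360
= 119°


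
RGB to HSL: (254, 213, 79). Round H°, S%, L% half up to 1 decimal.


Normalize: R'=254/255≈0.9961, G'=213/255≈0.8353, B'=79/255≈0.3098
Max=254/255, Min=79/255, Δ=Max-Min=175/255
L = (Max+Min)/2 = (254+79)/510 = 333/510 = 0.65294… → L = 65.3%
L > 0.5 → S = Δ/(2-Max-Min) = 175/(510-254-79) = 175/177 = 0.98870… → S = 98.9%
(the 1/255 factors cancel in S and H, so raw channel differences can be used)
Max is R' → H = 60 × (((G-B)/Δ) mod 6) = 60 × (((213-79)/175) mod 6)
  134/175 = 0.7657…
  H = 60 × 0.7657… = 45.942…° → H = 45.9°
= HSL(45.9°, 98.9%, 65.3%)


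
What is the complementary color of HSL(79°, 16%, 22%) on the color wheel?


Complement = opposite side of color wheel = hue + 180°
H' = (79 + 180) mod 360 = 259°
S and L unchanged.
= HSL(259°, 16%, 22%)


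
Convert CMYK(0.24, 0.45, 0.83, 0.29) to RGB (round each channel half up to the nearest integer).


R = 255 × (1-C) × (1-K) = 255 × 0.76 × 0.71 = 137.598 → 138
G = 255 × (1-M) × (1-K) = 255 × 0.55 × 0.71 = 99.5775 → 100
B = 255 × (1-Y) × (1-K) = 255 × 0.17 × 0.71 = 30.7785 → 31
= RGB(138, 100, 31)


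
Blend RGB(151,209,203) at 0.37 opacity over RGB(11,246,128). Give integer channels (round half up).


C = α×F + (1-α)×B, with 1-α = 0.63
R: 0.37×151 + 0.63×11 = 55.87 + 6.93 = 62.80 → 63
G: 0.37×209 + 0.63×246 = 77.33 + 154.98 = 232.31 → 232
B: 0.37×203 + 0.63×128 = 75.11 + 80.64 = 155.75 → 156
= RGB(63, 232, 156)


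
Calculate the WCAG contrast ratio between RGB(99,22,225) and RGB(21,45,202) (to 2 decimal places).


Linearize each sRGB channel c=v/255: c/12.92 if c ≤ 0.04045 else ((c+0.055)/1.055)^2.4
L = 0.2126×R_lin + 0.7152×G_lin + 0.0722×B_lin
Color 1 (99,22,225):
  R=99: 99/255≈0.3882 > 0.04045 → ((0.3882+0.055)/1.055)^2.4 ≈ 0.12477
  G=22: 22/255≈0.0863 > 0.04045 → ((0.0863+0.055)/1.055)^2.4 ≈ 0.00802
  B=225: 225/255≈0.8824 > 0.04045 → ((0.8824+0.055)/1.055)^2.4 ≈ 0.75294
  L1 = 0.2126×0.12477 + 0.7152×0.00802 + 0.0722×0.75294 ≈ 0.08663
Color 2 (21,45,202):
  R=21: 21/255≈0.0824 > 0.04045 → ((0.0824+0.055)/1.055)^2.4 ≈ 0.00750
  G=45: 45/255≈0.1765 > 0.04045 → ((0.1765+0.055)/1.055)^2.4 ≈ 0.02624
  B=202: 202/255≈0.7922 > 0.04045 → ((0.7922+0.055)/1.055)^2.4 ≈ 0.59062
  L2 = 0.2126×0.00750 + 0.7152×0.02624 + 0.0722×0.59062 ≈ 0.06300
Lighter = 0.08663, Darker = 0.06300
Ratio = (L_lighter + 0.05) / (L_darker + 0.05)
Ratio = (0.08663 + 0.05) / (0.06300 + 0.05) = 0.13663 / 0.11300 ≈ 1.2090
Ratio ≈ 1.21:1


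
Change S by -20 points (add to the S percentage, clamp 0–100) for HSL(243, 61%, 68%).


Original S = 61%
Adjustment = -20 percentage points
New S = 61 + (-20) = 41
Clamp to [0, 100] → 41
= HSL(243°, 41%, 68%)


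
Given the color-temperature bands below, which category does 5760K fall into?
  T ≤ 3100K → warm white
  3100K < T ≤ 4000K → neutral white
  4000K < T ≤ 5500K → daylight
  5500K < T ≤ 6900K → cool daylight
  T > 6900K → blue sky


Temperature: 5760K
5500K < 5760K ≤ 6900K → cool daylight
Classification: cool daylight


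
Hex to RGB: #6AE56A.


6A → 106 (R)
E5 → 229 (G)
6A → 106 (B)
= RGB(106, 229, 106)


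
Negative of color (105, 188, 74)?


Invert: (255-R, 255-G, 255-B)
R: 255-105 = 150
G: 255-188 = 67
B: 255-74 = 181
= RGB(150, 67, 181)


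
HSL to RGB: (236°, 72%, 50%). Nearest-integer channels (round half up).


H=236°, S=0.72, L=0.50
C = (1-|2L-1|)×S = (1-|0.00|)×0.72 = 0.72
H' = H/60 = 236/60 ≈ 3.9333; X = C×(1-|H' mod 2 - 1|) = 0.048
m = L - C/2 = 0.50 - 0.36 = 0.14
Sector ⌊H'⌋ = 3 → (R',G',B') = (0.0, 0.048, 0.72)
RGB = ((R'+m)×255, (G'+m)×255, (B'+m)×255) = (35.7, 47.94, 219.3)
Round half up → RGB(36, 48, 219)


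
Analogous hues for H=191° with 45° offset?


Base hue: 191°
Left analog: (191 - 45) mod 360 = 146°
Right analog: (191 + 45) mod 360 = 236°
Analogous hues = 146° and 236°


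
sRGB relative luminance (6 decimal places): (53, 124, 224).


Linearize each channel (sRGB transfer function): c = v/255; c_lin = c/12.92 if c ≤ 0.04045, else ((c+0.055)/1.055)^2.4
  R: 53/255 ≈ 0.207843 > 0.04045 → ((0.207843+0.055)/1.055)^2.4 ≈ 0.035601
  G: 124/255 ≈ 0.486275 > 0.04045 → ((0.486275+0.055)/1.055)^2.4 ≈ 0.201556
  B: 224/255 ≈ 0.878431 > 0.04045 → ((0.878431+0.055)/1.055)^2.4 ≈ 0.745404
R_lin = 0.035601, G_lin = 0.201556, B_lin = 0.745404
L = 0.2126×R + 0.7152×G + 0.0722×B
L = 0.2126×0.035601 + 0.7152×0.201556 + 0.0722×0.745404
L ≈ 0.205540


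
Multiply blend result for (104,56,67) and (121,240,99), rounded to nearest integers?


Multiply: C = A×B/255, rounded to nearest integer
R: 104×121/255 = 12584/255 ≈ 49.349 → 49
G: 56×240/255 = 13440/255 ≈ 52.706 → 53
B: 67×99/255 = 6633/255 ≈ 26.012 → 26
= RGB(49, 53, 26)


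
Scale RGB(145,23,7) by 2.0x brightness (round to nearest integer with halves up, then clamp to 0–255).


Multiply each channel by 2.0, round half up, clamp to [0, 255]
R: 145×2.0 = 290 → clamp → 255
G: 23×2.0 = 46
B: 7×2.0 = 14
= RGB(255, 46, 14)


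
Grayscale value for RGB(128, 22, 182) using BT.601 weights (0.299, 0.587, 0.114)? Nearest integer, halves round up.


Gray = 0.299×R + 0.587×G + 0.114×B
Gray = 0.299×128 + 0.587×22 + 0.114×182
Gray = 38.272 + 12.914 + 20.748
Gray = 71.934 → round half up → 72
Gray = 72


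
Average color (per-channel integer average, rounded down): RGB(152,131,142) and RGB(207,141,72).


Midpoint: each channel = ⌊(C₁+C₂)/2⌋
R: ⌊(152+207)/2⌋ = 179
G: ⌊(131+141)/2⌋ = 136
B: ⌊(142+72)/2⌋ = 107
= RGB(179, 136, 107)


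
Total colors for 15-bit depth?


Colors = 2^bits = 2^15
= 32,768 colors


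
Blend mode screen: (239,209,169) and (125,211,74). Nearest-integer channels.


Screen: C = 255 - (255-A)×(255-B)/255, rounded to nearest integer
R: 255 - (255-239)×(255-125)/255 = 255 - 2080/255 ≈ 255 - 8.157 = 246.843 → 247
G: 255 - (255-209)×(255-211)/255 = 255 - 2024/255 ≈ 255 - 7.937 = 247.063 → 247
B: 255 - (255-169)×(255-74)/255 = 255 - 15566/255 ≈ 255 - 61.043 = 193.957 → 194
= RGB(247, 247, 194)


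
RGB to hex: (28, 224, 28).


R = 28 → 1C (hex)
G = 224 → E0 (hex)
B = 28 → 1C (hex)
Hex = #1CE01C


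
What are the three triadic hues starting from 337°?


Triadic: equally spaced at 120° intervals
H1 = 337°
H2 = (337 + 120) mod 360 = 97°
H3 = (337 + 240) mod 360 = 217°
Triadic = 337°, 97°, 217°


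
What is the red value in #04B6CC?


Color: #04B6CC
R = 04 = 4
G = B6 = 182
B = CC = 204
Red = 4


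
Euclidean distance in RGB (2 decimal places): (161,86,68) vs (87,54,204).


d = √[(R₁-R₂)² + (G₁-G₂)² + (B₁-B₂)²]
d = √[(161-87)² + (86-54)² + (68-204)²]
d = √[5476 + 1024 + 18496]
d = √24996
d ≈ 158.10


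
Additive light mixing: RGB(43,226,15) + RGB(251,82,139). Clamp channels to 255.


Additive: each channel = min(255, C₁+C₂)
R: 43+251 = 294 → 255
G: 226+82 = 308 → 255
B: 15+139 = 154 → 154
= RGB(255, 255, 154)


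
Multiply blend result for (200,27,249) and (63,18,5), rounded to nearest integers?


Multiply: C = A×B/255, rounded to nearest integer
R: 200×63/255 = 12600/255 ≈ 49.412 → 49
G: 27×18/255 = 486/255 ≈ 1.906 → 2
B: 249×5/255 = 1245/255 ≈ 4.882 → 5
= RGB(49, 2, 5)


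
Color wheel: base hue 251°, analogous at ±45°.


Base hue: 251°
Left analog: (251 - 45) mod 360 = 206°
Right analog: (251 + 45) mod 360 = 296°
Analogous hues = 206° and 296°


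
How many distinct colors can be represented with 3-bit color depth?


Colors = 2^bits = 2^3
= 8 colors


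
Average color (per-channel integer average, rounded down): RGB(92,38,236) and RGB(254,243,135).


Midpoint: each channel = ⌊(C₁+C₂)/2⌋
R: ⌊(92+254)/2⌋ = 173
G: ⌊(38+243)/2⌋ = 140
B: ⌊(236+135)/2⌋ = 185
= RGB(173, 140, 185)


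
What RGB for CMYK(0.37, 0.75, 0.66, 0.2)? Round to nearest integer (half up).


R = 255 × (1-C) × (1-K) = 255 × 0.63 × 0.80 = 128.52 → 129
G = 255 × (1-M) × (1-K) = 255 × 0.25 × 0.80 = 51
B = 255 × (1-Y) × (1-K) = 255 × 0.34 × 0.80 = 69.36 → 69
= RGB(129, 51, 69)


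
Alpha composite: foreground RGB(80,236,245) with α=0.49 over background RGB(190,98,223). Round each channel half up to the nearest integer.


C = α×F + (1-α)×B, with 1-α = 0.51
R: 0.49×80 + 0.51×190 = 39.20 + 96.90 = 136.10 → 136
G: 0.49×236 + 0.51×98 = 115.64 + 49.98 = 165.62 → 166
B: 0.49×245 + 0.51×223 = 120.05 + 113.73 = 233.78 → 234
= RGB(136, 166, 234)


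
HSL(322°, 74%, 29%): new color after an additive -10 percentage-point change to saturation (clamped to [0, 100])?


Original S = 74%
Adjustment = -10 percentage points
New S = 74 + (-10) = 64
Clamp to [0, 100] → 64
= HSL(322°, 64%, 29%)


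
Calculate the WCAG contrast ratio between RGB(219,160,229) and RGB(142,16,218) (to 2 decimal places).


Linearize each sRGB channel c=v/255: c/12.92 if c ≤ 0.04045 else ((c+0.055)/1.055)^2.4
L = 0.2126×R_lin + 0.7152×G_lin + 0.0722×B_lin
Color 1 (219,160,229):
  R=219: 219/255≈0.8588 > 0.04045 → ((0.8588+0.055)/1.055)^2.4 ≈ 0.70838
  G=160: 160/255≈0.6275 > 0.04045 → ((0.6275+0.055)/1.055)^2.4 ≈ 0.35153
  B=229: 229/255≈0.8980 > 0.04045 → ((0.8980+0.055)/1.055)^2.4 ≈ 0.78354
  L1 = 0.2126×0.70838 + 0.7152×0.35153 + 0.0722×0.78354 ≈ 0.45859
Color 2 (142,16,218):
  R=142: 142/255≈0.5569 > 0.04045 → ((0.5569+0.055)/1.055)^2.4 ≈ 0.27050
  G=16: 16/255≈0.0627 > 0.04045 → ((0.0627+0.055)/1.055)^2.4 ≈ 0.00518
  B=218: 218/255≈0.8549 > 0.04045 → ((0.8549+0.055)/1.055)^2.4 ≈ 0.70110
  L2 = 0.2126×0.27050 + 0.7152×0.00518 + 0.0722×0.70110 ≈ 0.11183
Lighter = 0.45859, Darker = 0.11183
Ratio = (L_lighter + 0.05) / (L_darker + 0.05)
Ratio = (0.45859 + 0.05) / (0.11183 + 0.05) = 0.50859 / 0.16183 ≈ 3.1427
Ratio ≈ 3.14:1


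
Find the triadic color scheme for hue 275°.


Triadic: equally spaced at 120° intervals
H1 = 275°
H2 = (275 + 120) mod 360 = 35°
H3 = (275 + 240) mod 360 = 155°
Triadic = 275°, 35°, 155°


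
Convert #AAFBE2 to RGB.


AA → 170 (R)
FB → 251 (G)
E2 → 226 (B)
= RGB(170, 251, 226)


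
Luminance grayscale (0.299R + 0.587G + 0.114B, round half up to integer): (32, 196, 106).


Gray = 0.299×R + 0.587×G + 0.114×B
Gray = 0.299×32 + 0.587×196 + 0.114×106
Gray = 9.568 + 115.052 + 12.084
Gray = 136.704 → round half up → 137
Gray = 137


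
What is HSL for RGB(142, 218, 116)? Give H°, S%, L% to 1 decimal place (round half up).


Normalize: R'=142/255≈0.5569, G'=218/255≈0.8549, B'=116/255≈0.4549
Max=218/255, Min=116/255, Δ=Max-Min=102/255
L = (Max+Min)/2 = (218+116)/510 = 334/510 = 0.65490… → L = 65.5%
L > 0.5 → S = Δ/(2-Max-Min) = 102/(510-218-116) = 102/176 = 0.57954… → S = 58.0%
(the 1/255 factors cancel in S and H, so raw channel differences can be used)
Max is G' → H = 60 × ((B-R)/Δ + 2) = 60 × ((116-142)/102 + 2)
  -26/102 + 2 = -0.2549… + 2 = 1.7450…
  H = 60 × 1.7450… = 104.705…° → H = 104.7°
= HSL(104.7°, 58.0%, 65.5%)


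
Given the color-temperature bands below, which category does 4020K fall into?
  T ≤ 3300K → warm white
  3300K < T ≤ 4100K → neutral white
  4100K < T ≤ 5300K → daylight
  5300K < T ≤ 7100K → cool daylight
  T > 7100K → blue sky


Temperature: 4020K
3300K < 4020K ≤ 4100K → neutral white
Classification: neutral white


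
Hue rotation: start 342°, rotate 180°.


New hue = (H + rotation) mod 360
New hue = (342 + 180) mod 360
= 522 mod 360
= 162°


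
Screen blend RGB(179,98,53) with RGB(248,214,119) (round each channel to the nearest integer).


Screen: C = 255 - (255-A)×(255-B)/255, rounded to nearest integer
R: 255 - (255-179)×(255-248)/255 = 255 - 532/255 ≈ 255 - 2.086 = 252.914 → 253
G: 255 - (255-98)×(255-214)/255 = 255 - 6437/255 ≈ 255 - 25.243 = 229.757 → 230
B: 255 - (255-53)×(255-119)/255 = 255 - 27472/255 ≈ 255 - 107.733 = 147.267 → 147
= RGB(253, 230, 147)


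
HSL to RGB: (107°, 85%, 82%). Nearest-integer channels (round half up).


H=107°, S=0.85, L=0.82
C = (1-|2L-1|)×S = (1-|0.64|)×0.85 = 0.306
H' = H/60 = 107/60 ≈ 1.7833; X = C×(1-|H' mod 2 - 1|) = 0.0663
m = L - C/2 = 0.82 - 0.153 = 0.667
Sector ⌊H'⌋ = 1 → (R',G',B') = (0.0663, 0.306, 0.0)
RGB = ((R'+m)×255, (G'+m)×255, (B'+m)×255) = (186.9915, 248.115, 170.085)
Round half up → RGB(187, 248, 170)


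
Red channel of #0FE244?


Color: #0FE244
R = 0F = 15
G = E2 = 226
B = 44 = 68
Red = 15


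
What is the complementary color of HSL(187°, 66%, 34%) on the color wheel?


Complement = opposite side of color wheel = hue + 180°
H' = (187 + 180) mod 360 = 7°
S and L unchanged.
= HSL(7°, 66%, 34%)


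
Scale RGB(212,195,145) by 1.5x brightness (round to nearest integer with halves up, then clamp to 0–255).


Multiply each channel by 1.5, round half up, clamp to [0, 255]
R: 212×1.5 = 318 → clamp → 255
G: 195×1.5 = 292.5 → round → 293 → clamp → 255
B: 145×1.5 = 217.5 → round → 218
= RGB(255, 255, 218)


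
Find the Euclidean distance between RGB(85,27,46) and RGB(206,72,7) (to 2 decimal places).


d = √[(R₁-R₂)² + (G₁-G₂)² + (B₁-B₂)²]
d = √[(85-206)² + (27-72)² + (46-7)²]
d = √[14641 + 2025 + 1521]
d = √18187
d ≈ 134.86


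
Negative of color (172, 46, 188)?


Invert: (255-R, 255-G, 255-B)
R: 255-172 = 83
G: 255-46 = 209
B: 255-188 = 67
= RGB(83, 209, 67)


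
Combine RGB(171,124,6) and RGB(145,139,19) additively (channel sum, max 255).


Additive: each channel = min(255, C₁+C₂)
R: 171+145 = 316 → 255
G: 124+139 = 263 → 255
B: 6+19 = 25 → 25
= RGB(255, 255, 25)


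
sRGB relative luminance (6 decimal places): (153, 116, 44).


Linearize each channel (sRGB transfer function): c = v/255; c_lin = c/12.92 if c ≤ 0.04045, else ((c+0.055)/1.055)^2.4
  R: 153/255 ≈ 0.600000 > 0.04045 → ((0.600000+0.055)/1.055)^2.4 ≈ 0.318547
  G: 116/255 ≈ 0.454902 > 0.04045 → ((0.454902+0.055)/1.055)^2.4 ≈ 0.174647
  B: 44/255 ≈ 0.172549 > 0.04045 → ((0.172549+0.055)/1.055)^2.4 ≈ 0.025187
R_lin = 0.318547, G_lin = 0.174647, B_lin = 0.025187
L = 0.2126×R + 0.7152×G + 0.0722×B
L = 0.2126×0.318547 + 0.7152×0.174647 + 0.0722×0.025187
L ≈ 0.194449


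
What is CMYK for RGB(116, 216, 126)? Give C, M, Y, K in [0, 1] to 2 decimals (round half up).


R'=116/255≈0.4549, G'=216/255≈0.8471, B'=126/255≈0.4941
K = 1 - max(R',G',B') = 1 - 216/255 = 39/255 = 0.15294… → 0.15
(1-R'-K)/(1-K) simplifies to (max-R)/max with max = 216:
C = (216-116)/216 = 100/216 = 0.46296… → 0.46
M = (216-216)/216 = 0/216 = 0 → 0.00
Y = (216-126)/216 = 90/216 = 0.41666… → 0.42
= CMYK(0.46, 0.00, 0.42, 0.15)


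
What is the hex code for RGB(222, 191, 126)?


R = 222 → DE (hex)
G = 191 → BF (hex)
B = 126 → 7E (hex)
Hex = #DEBF7E


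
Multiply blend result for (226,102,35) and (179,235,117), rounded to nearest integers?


Multiply: C = A×B/255, rounded to nearest integer
R: 226×179/255 = 40454/255 ≈ 158.643 → 159
G: 102×235/255 = 23970/255 ≈ 94.000 → 94
B: 35×117/255 = 4095/255 ≈ 16.059 → 16
= RGB(159, 94, 16)


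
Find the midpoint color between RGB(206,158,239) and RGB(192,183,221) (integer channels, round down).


Midpoint: each channel = ⌊(C₁+C₂)/2⌋
R: ⌊(206+192)/2⌋ = 199
G: ⌊(158+183)/2⌋ = 170
B: ⌊(239+221)/2⌋ = 230
= RGB(199, 170, 230)


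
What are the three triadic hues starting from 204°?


Triadic: equally spaced at 120° intervals
H1 = 204°
H2 = (204 + 120) mod 360 = 324°
H3 = (204 + 240) mod 360 = 84°
Triadic = 204°, 324°, 84°


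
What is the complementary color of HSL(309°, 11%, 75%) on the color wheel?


Complement = opposite side of color wheel = hue + 180°
H' = (309 + 180) mod 360 = 129°
S and L unchanged.
= HSL(129°, 11%, 75%)


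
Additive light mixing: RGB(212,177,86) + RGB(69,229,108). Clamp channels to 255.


Additive: each channel = min(255, C₁+C₂)
R: 212+69 = 281 → 255
G: 177+229 = 406 → 255
B: 86+108 = 194 → 194
= RGB(255, 255, 194)


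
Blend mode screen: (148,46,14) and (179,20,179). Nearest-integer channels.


Screen: C = 255 - (255-A)×(255-B)/255, rounded to nearest integer
R: 255 - (255-148)×(255-179)/255 = 255 - 8132/255 ≈ 255 - 31.890 = 223.110 → 223
G: 255 - (255-46)×(255-20)/255 = 255 - 49115/255 ≈ 255 - 192.608 = 62.392 → 62
B: 255 - (255-14)×(255-179)/255 = 255 - 18316/255 ≈ 255 - 71.827 = 183.173 → 183
= RGB(223, 62, 183)


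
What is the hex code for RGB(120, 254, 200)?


R = 120 → 78 (hex)
G = 254 → FE (hex)
B = 200 → C8 (hex)
Hex = #78FEC8


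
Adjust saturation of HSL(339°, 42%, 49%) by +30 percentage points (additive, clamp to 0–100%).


Original S = 42%
Adjustment = +30 percentage points
New S = 42 + (30) = 72
Clamp to [0, 100] → 72
= HSL(339°, 72%, 49%)


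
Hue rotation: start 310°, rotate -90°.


New hue = (H + rotation) mod 360
New hue = (310 -90) mod 360
= 220 mod 360
= 220°


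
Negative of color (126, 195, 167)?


Invert: (255-R, 255-G, 255-B)
R: 255-126 = 129
G: 255-195 = 60
B: 255-167 = 88
= RGB(129, 60, 88)


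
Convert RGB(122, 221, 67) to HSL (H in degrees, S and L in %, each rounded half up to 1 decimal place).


Normalize: R'=122/255≈0.4784, G'=221/255≈0.8667, B'=67/255≈0.2627
Max=221/255, Min=67/255, Δ=Max-Min=154/255
L = (Max+Min)/2 = (221+67)/510 = 288/510 = 0.56470… → L = 56.5%
L > 0.5 → S = Δ/(2-Max-Min) = 154/(510-221-67) = 154/222 = 0.69369… → S = 69.4%
(the 1/255 factors cancel in S and H, so raw channel differences can be used)
Max is G' → H = 60 × ((B-R)/Δ + 2) = 60 × ((67-122)/154 + 2)
  -55/154 + 2 = -0.3571… + 2 = 1.6428…
  H = 60 × 1.6428… = 98.571…° → H = 98.6°
= HSL(98.6°, 69.4%, 56.5%)


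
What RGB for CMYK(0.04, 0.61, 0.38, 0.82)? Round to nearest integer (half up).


R = 255 × (1-C) × (1-K) = 255 × 0.96 × 0.18 = 44.064 → 44
G = 255 × (1-M) × (1-K) = 255 × 0.39 × 0.18 = 17.901 → 18
B = 255 × (1-Y) × (1-K) = 255 × 0.62 × 0.18 = 28.458 → 28
= RGB(44, 18, 28)


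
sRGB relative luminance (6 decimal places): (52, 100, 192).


Linearize each channel (sRGB transfer function): c = v/255; c_lin = c/12.92 if c ≤ 0.04045, else ((c+0.055)/1.055)^2.4
  R: 52/255 ≈ 0.203922 > 0.04045 → ((0.203922+0.055)/1.055)^2.4 ≈ 0.034340
  G: 100/255 ≈ 0.392157 > 0.04045 → ((0.392157+0.055)/1.055)^2.4 ≈ 0.127438
  B: 192/255 ≈ 0.752941 > 0.04045 → ((0.752941+0.055)/1.055)^2.4 ≈ 0.527115
R_lin = 0.034340, G_lin = 0.127438, B_lin = 0.527115
L = 0.2126×R + 0.7152×G + 0.0722×B
L = 0.2126×0.034340 + 0.7152×0.127438 + 0.0722×0.527115
L ≈ 0.136502


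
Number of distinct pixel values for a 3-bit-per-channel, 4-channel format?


Total bits = 3 bits/channel × 4 channels = 12 bits
Distinct pixel values = 2^12
= 4,096 pixel values


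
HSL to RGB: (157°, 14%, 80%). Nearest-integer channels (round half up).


H=157°, S=0.14, L=0.80
C = (1-|2L-1|)×S = (1-|0.60|)×0.14 = 0.056
H' = H/60 = 157/60 ≈ 2.6167; X = C×(1-|H' mod 2 - 1|) ≈ 0.0345
m = L - C/2 = 0.80 - 0.028 = 0.772
Sector ⌊H'⌋ = 2 → (R',G',B') = (0.0, 0.056, ≈0.0345)
RGB = ((R'+m)×255, (G'+m)×255, (B'+m)×255) = (196.86, 211.14, 205.666)
Round half up → RGB(197, 211, 206)


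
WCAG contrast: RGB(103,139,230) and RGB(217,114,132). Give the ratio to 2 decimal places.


Linearize each sRGB channel c=v/255: c/12.92 if c ≤ 0.04045 else ((c+0.055)/1.055)^2.4
L = 0.2126×R_lin + 0.7152×G_lin + 0.0722×B_lin
Color 1 (103,139,230):
  R=103: 103/255≈0.4039 > 0.04045 → ((0.4039+0.055)/1.055)^2.4 ≈ 0.13563
  G=139: 139/255≈0.5451 > 0.04045 → ((0.5451+0.055)/1.055)^2.4 ≈ 0.25818
  B=230: 230/255≈0.9020 > 0.04045 → ((0.9020+0.055)/1.055)^2.4 ≈ 0.79130
  L1 = 0.2126×0.13563 + 0.7152×0.25818 + 0.0722×0.79130 ≈ 0.27062
Color 2 (217,114,132):
  R=217: 217/255≈0.8510 > 0.04045 → ((0.8510+0.055)/1.055)^2.4 ≈ 0.69387
  G=114: 114/255≈0.4471 > 0.04045 → ((0.4471+0.055)/1.055)^2.4 ≈ 0.16827
  B=132: 132/255≈0.5176 > 0.04045 → ((0.5176+0.055)/1.055)^2.4 ≈ 0.23074
  L2 = 0.2126×0.69387 + 0.7152×0.16827 + 0.0722×0.23074 ≈ 0.28452
Lighter = 0.28452, Darker = 0.27062
Ratio = (L_lighter + 0.05) / (L_darker + 0.05)
Ratio = (0.28452 + 0.05) / (0.27062 + 0.05) = 0.33452 / 0.32062 ≈ 1.0434
Ratio ≈ 1.04:1


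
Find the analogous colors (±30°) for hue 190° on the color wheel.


Base hue: 190°
Left analog: (190 - 30) mod 360 = 160°
Right analog: (190 + 30) mod 360 = 220°
Analogous hues = 160° and 220°


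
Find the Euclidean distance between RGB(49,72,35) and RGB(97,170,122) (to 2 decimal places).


d = √[(R₁-R₂)² + (G₁-G₂)² + (B₁-B₂)²]
d = √[(49-97)² + (72-170)² + (35-122)²]
d = √[2304 + 9604 + 7569]
d = √19477
d ≈ 139.56


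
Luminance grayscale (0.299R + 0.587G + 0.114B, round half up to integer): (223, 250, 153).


Gray = 0.299×R + 0.587×G + 0.114×B
Gray = 0.299×223 + 0.587×250 + 0.114×153
Gray = 66.677 + 146.750 + 17.442
Gray = 230.869 → round half up → 231
Gray = 231


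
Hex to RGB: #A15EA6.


A1 → 161 (R)
5E → 94 (G)
A6 → 166 (B)
= RGB(161, 94, 166)


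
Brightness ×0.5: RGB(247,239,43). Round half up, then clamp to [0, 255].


Multiply each channel by 0.5, round half up, clamp to [0, 255]
R: 247×0.5 = 123.5 → round → 124
G: 239×0.5 = 119.5 → round → 120
B: 43×0.5 = 21.5 → round → 22
= RGB(124, 120, 22)


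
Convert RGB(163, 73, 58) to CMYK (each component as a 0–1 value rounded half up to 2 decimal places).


R'=163/255≈0.6392, G'=73/255≈0.2863, B'=58/255≈0.2275
K = 1 - max(R',G',B') = 1 - 163/255 = 92/255 = 0.36078… → 0.36
(1-R'-K)/(1-K) simplifies to (max-R)/max with max = 163:
C = (163-163)/163 = 0/163 = 0 → 0.00
M = (163-73)/163 = 90/163 = 0.55214… → 0.55
Y = (163-58)/163 = 105/163 = 0.64417… → 0.64
= CMYK(0.00, 0.55, 0.64, 0.36)


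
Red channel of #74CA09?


Color: #74CA09
R = 74 = 116
G = CA = 202
B = 09 = 9
Red = 116


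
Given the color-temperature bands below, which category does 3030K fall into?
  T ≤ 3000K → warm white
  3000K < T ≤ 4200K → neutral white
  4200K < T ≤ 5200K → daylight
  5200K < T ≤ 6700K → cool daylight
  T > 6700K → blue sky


Temperature: 3030K
3000K < 3030K ≤ 4200K → neutral white
Classification: neutral white


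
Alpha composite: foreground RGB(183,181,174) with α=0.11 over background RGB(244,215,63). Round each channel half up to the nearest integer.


C = α×F + (1-α)×B, with 1-α = 0.89
R: 0.11×183 + 0.89×244 = 20.13 + 217.16 = 237.29 → 237
G: 0.11×181 + 0.89×215 = 19.91 + 191.35 = 211.26 → 211
B: 0.11×174 + 0.89×63 = 19.14 + 56.07 = 75.21 → 75
= RGB(237, 211, 75)


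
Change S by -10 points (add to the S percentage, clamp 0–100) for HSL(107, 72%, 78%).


Original S = 72%
Adjustment = -10 percentage points
New S = 72 + (-10) = 62
Clamp to [0, 100] → 62
= HSL(107°, 62%, 78%)


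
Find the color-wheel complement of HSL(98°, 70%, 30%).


Complement = opposite side of color wheel = hue + 180°
H' = (98 + 180) mod 360 = 278°
S and L unchanged.
= HSL(278°, 70%, 30%)


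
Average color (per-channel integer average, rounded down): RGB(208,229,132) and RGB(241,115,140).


Midpoint: each channel = ⌊(C₁+C₂)/2⌋
R: ⌊(208+241)/2⌋ = 224
G: ⌊(229+115)/2⌋ = 172
B: ⌊(132+140)/2⌋ = 136
= RGB(224, 172, 136)


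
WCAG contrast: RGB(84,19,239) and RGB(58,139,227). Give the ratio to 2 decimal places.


Linearize each sRGB channel c=v/255: c/12.92 if c ≤ 0.04045 else ((c+0.055)/1.055)^2.4
L = 0.2126×R_lin + 0.7152×G_lin + 0.0722×B_lin
Color 1 (84,19,239):
  R=84: 84/255≈0.3294 > 0.04045 → ((0.3294+0.055)/1.055)^2.4 ≈ 0.08866
  G=19: 19/255≈0.0745 > 0.04045 → ((0.0745+0.055)/1.055)^2.4 ≈ 0.00651
  B=239: 239/255≈0.9373 > 0.04045 → ((0.9373+0.055)/1.055)^2.4 ≈ 0.86316
  L1 = 0.2126×0.08866 + 0.7152×0.00651 + 0.0722×0.86316 ≈ 0.08583
Color 2 (58,139,227):
  R=58: 58/255≈0.2275 > 0.04045 → ((0.2275+0.055)/1.055)^2.4 ≈ 0.04231
  G=139: 139/255≈0.5451 > 0.04045 → ((0.5451+0.055)/1.055)^2.4 ≈ 0.25818
  B=227: 227/255≈0.8902 > 0.04045 → ((0.8902+0.055)/1.055)^2.4 ≈ 0.76815
  L2 = 0.2126×0.04231 + 0.7152×0.25818 + 0.0722×0.76815 ≈ 0.24911
Lighter = 0.24911, Darker = 0.08583
Ratio = (L_lighter + 0.05) / (L_darker + 0.05)
Ratio = (0.24911 + 0.05) / (0.08583 + 0.05) = 0.29911 / 0.13583 ≈ 2.2022
Ratio ≈ 2.20:1


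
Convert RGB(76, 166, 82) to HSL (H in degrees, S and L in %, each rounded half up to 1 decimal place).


Normalize: R'=76/255≈0.2980, G'=166/255≈0.6510, B'=82/255≈0.3216
Max=166/255, Min=76/255, Δ=Max-Min=90/255
L = (Max+Min)/2 = (166+76)/510 = 242/510 = 0.47450… → L = 47.5%
L ≤ 0.5 → S = Δ/(Max+Min) = 90/(166+76) = 90/242 = 0.37190… → S = 37.2%
(the 1/255 factors cancel in S and H, so raw channel differences can be used)
Max is G' → H = 60 × ((B-R)/Δ + 2) = 60 × ((82-76)/90 + 2)
  6/90 + 2 = 0.0666… + 2 = 2.0666…
  H = 60 × 2.0666… = 124° → H = 124.0°
= HSL(124.0°, 37.2%, 47.5%)
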